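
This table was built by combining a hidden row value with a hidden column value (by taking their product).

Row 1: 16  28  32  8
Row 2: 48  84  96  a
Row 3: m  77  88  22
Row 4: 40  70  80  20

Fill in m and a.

Each row is a constant multiple of every other row — this is a multiplication table with the headers hidden.
Row 3 is 77/28 = 11/4 times row 1, so its entry in column 1 is 16 × 11/4 = 44.
Row 2 is 84/28 = 3/1 times row 1, so its entry in column 4 is 8 × 3/1 = 24.

m = 44, a = 24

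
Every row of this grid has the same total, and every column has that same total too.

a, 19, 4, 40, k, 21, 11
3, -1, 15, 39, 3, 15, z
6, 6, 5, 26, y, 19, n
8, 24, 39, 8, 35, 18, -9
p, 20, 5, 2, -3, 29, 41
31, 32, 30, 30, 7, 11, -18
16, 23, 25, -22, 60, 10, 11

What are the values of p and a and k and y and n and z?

p = 29, a = 30, k = -2, y = 23, n = 38, z = 49

Rows 4 and 6 both sum to 123, so that's the common total.
Row 5: 20 + 5 + 2 − 3 + 29 + 41 = 94, so its missing entry is 123 − 94 = 29.
Column 1: 3 + 6 + 8 + 29 + 31 + 16 = 93, so its missing entry is 123 − 93 = 30.
Row 1: 30 + 19 + 4 + 40 + 21 + 11 = 125, so its missing entry is 123 − 125 = -2.
Column 5: -2 + 3 + 35 − 3 + 7 + 60 = 100, so its missing entry is 123 − 100 = 23.
Row 3: 6 + 6 + 5 + 26 + 23 + 19 = 85, so its missing entry is 123 − 85 = 38.
Row 2: 3 − 1 + 15 + 39 + 3 + 15 = 74, so its missing entry is 123 − 74 = 49.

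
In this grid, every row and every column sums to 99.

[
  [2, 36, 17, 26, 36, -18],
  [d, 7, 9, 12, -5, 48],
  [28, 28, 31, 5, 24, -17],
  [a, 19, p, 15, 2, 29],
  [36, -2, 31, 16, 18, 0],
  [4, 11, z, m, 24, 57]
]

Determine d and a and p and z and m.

Column 4: 26 + 12 + 5 + 15 + 16 = 74, so its missing entry is 99 − 74 = 25.
Row 2: 7 + 9 + 12 − 5 + 48 = 71, so its missing entry is 99 − 71 = 28.
Column 1: 2 + 28 + 28 + 36 + 4 = 98, so its missing entry is 99 − 98 = 1.
Row 4: 1 + 19 + 15 + 2 + 29 = 66, so its missing entry is 99 − 66 = 33.
Row 6: 4 + 11 + 25 + 24 + 57 = 121, so its missing entry is 99 − 121 = -22.

d = 28, a = 1, p = 33, z = -22, m = 25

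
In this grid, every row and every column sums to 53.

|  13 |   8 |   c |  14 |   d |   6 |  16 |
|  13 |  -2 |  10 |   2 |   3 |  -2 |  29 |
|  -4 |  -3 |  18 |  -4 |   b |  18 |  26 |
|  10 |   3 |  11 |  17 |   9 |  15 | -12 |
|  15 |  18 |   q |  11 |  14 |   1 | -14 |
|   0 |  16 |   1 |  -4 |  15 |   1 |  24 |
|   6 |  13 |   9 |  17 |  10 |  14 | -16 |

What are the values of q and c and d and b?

Row 3: -4 − 3 + 18 − 4 + 18 + 26 = 51, so its missing entry is 53 − 51 = 2.
Column 5: 3 + 2 + 9 + 14 + 15 + 10 = 53, so its missing entry is 53 − 53 = 0.
Row 1: 13 + 8 + 14 + 0 + 6 + 16 = 57, so its missing entry is 53 − 57 = -4.
Row 5: 15 + 18 + 11 + 14 + 1 − 14 = 45, so its missing entry is 53 − 45 = 8.

q = 8, c = -4, d = 0, b = 2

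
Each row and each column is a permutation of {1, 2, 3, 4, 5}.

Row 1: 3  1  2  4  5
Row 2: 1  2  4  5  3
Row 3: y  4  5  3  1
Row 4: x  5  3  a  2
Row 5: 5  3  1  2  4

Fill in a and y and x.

At (row 4, col 4): column 4 already has {2, 3, 4, 5}, so the value is 1.
At (row 3, col 1): row 3 already has {1, 3, 4, 5}, so the value is 2.
Cell (4,1): row 4 already has {1, 2, 3, 5} → 4.

a = 1, y = 2, x = 4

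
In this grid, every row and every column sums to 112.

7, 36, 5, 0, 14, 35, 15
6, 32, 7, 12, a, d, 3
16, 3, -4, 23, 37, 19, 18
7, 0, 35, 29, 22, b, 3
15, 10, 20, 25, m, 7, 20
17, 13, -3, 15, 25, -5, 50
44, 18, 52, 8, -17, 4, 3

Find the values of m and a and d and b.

The known cells in row 5 total 97, leaving 112 − 97 = 15 for the blank.
The known cells in row 4 total 96, leaving 112 − 96 = 16 for the blank.
The known cells in column 5 total 96, leaving 112 − 96 = 16 for the blank.
The known cells in row 2 total 76, leaving 112 − 76 = 36 for the blank.

m = 15, a = 16, d = 36, b = 16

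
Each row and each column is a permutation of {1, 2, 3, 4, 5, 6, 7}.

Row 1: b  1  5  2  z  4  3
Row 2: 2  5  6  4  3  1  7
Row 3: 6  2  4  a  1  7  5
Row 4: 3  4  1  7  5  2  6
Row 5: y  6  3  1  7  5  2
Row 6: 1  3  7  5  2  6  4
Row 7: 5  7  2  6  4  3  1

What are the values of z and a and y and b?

For row 3, column 4: row 3 already has {1, 2, 4, 5, 6, 7}; that leaves 3.
For row 5, column 1: row 5 already has {1, 2, 3, 5, 6, 7}; that leaves 4.
At (row 1, col 5): column 5 already has {1, 2, 3, 4, 5, 7}, so the value is 6.
Cell (1,1): row 1 already has {1, 2, 3, 4, 5, 6} → 7.

z = 6, a = 3, y = 4, b = 7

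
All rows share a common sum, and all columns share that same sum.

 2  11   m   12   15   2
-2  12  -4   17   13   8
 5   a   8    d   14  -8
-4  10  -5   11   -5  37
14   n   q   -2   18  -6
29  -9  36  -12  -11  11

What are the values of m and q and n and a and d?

m = 2, q = 7, n = 13, a = 7, d = 18

Rows 2 and 4 both sum to 44, so that's the common total.
Column 4: 12 + 17 + 11 − 2 − 12 = 26, so its missing entry is 44 − 26 = 18.
Row 3: 5 + 8 + 18 + 14 − 8 = 37, so its missing entry is 44 − 37 = 7.
Row 1: 2 + 11 + 12 + 15 + 2 = 42, so its missing entry is 44 − 42 = 2.
Column 3: 2 − 4 + 8 − 5 + 36 = 37, so its missing entry is 44 − 37 = 7.
Row 5: 14 + 7 − 2 + 18 − 6 = 31, so its missing entry is 44 − 31 = 13.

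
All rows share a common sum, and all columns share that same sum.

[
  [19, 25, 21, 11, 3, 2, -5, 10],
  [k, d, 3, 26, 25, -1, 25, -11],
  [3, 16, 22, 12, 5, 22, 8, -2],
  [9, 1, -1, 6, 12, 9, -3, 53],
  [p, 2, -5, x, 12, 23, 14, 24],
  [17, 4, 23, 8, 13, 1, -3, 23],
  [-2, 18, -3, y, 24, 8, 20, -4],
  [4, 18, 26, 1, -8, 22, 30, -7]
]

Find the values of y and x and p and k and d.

y = 25, x = -3, p = 19, k = 17, d = 2

Rows 1 and 3 both sum to 86, so that's the common total.
The known cells in column 2 total 84, leaving 86 − 84 = 2 for the blank.
The known cells in row 2 total 69, leaving 86 − 69 = 17 for the blank.
The known cells in column 1 total 67, leaving 86 − 67 = 19 for the blank.
The known cells in row 5 total 89, leaving 86 − 89 = -3 for the blank.
The known cells in row 7 total 61, leaving 86 − 61 = 25 for the blank.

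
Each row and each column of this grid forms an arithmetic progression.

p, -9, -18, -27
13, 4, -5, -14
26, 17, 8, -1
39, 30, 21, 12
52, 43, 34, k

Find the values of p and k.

p = 0, k = 25

Along each row the entries change by -9 per step; down each column they change by 13.
Row 1: from -9 at column 2, stepping by -9 to column 1 gives 0.
Row 5: from 52 at column 1, stepping by -9 to column 4 gives 25.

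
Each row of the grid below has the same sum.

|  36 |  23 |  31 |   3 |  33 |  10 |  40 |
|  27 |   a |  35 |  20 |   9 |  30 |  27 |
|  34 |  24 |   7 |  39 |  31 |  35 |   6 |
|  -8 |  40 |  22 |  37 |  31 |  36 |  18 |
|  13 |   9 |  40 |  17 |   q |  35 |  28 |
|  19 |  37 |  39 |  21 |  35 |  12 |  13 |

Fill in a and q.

Rows 3 and 4 both add up to 176, so every row sums to 176.
Row 2: 27 + 35 + 20 + 9 + 30 + 27 = 148, so the missing entry is 176 − 148 = 28.
Row 5: 13 + 9 + 40 + 17 + 35 + 28 = 142, so the missing entry is 176 − 142 = 34.

a = 28, q = 34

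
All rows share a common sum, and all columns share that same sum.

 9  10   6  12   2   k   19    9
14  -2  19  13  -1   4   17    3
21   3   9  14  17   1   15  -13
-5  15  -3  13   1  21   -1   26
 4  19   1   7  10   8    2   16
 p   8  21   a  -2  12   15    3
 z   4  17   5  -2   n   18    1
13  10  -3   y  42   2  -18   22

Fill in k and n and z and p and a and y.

Rows 2 and 3 both sum to 67, so that's the common total.
Row 8: 13 + 10 − 3 + 42 + 2 − 18 + 22 = 68, so its missing entry is 67 − 68 = -1.
Row 1: 9 + 10 + 6 + 12 + 2 + 19 + 9 = 67, so its missing entry is 67 − 67 = 0.
Column 6: 0 + 4 + 1 + 21 + 8 + 12 + 2 = 48, so its missing entry is 67 − 48 = 19.
Row 7: 4 + 17 + 5 − 2 + 19 + 18 + 1 = 62, so its missing entry is 67 − 62 = 5.
Column 1: 9 + 14 + 21 − 5 + 4 + 5 + 13 = 61, so its missing entry is 67 − 61 = 6.
Row 6: 6 + 8 + 21 − 2 + 12 + 15 + 3 = 63, so its missing entry is 67 − 63 = 4.

k = 0, n = 19, z = 5, p = 6, a = 4, y = -1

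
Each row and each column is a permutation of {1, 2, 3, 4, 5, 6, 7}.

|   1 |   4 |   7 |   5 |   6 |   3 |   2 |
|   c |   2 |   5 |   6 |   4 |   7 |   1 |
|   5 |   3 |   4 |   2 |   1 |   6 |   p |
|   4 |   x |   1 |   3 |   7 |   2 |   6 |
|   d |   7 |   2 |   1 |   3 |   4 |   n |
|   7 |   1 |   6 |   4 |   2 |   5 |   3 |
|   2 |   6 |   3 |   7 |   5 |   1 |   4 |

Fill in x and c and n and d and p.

Cell (4,2): row 4 already has {1, 2, 3, 4, 6, 7} → 5.
For row 3, column 7: row 3 already has {1, 2, 3, 4, 5, 6}; that leaves 7.
Cell (5,7): column 7 already has {1, 2, 3, 4, 6, 7} → 5.
Cell (5,1): row 5 already has {1, 2, 3, 4, 5, 7} → 6.
For row 2, column 1: row 2 already has {1, 2, 4, 5, 6, 7}; that leaves 3.

x = 5, c = 3, n = 5, d = 6, p = 7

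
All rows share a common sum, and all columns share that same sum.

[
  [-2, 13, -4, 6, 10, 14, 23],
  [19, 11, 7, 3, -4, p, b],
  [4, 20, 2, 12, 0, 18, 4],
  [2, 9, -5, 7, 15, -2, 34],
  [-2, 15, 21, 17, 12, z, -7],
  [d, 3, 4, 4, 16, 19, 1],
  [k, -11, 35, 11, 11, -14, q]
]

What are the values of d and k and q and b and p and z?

Rows 1 and 3 both sum to 60, so that's the common total.
The known cells in row 5 total 56, leaving 60 − 56 = 4 for the blank.
The known cells in column 6 total 39, leaving 60 − 39 = 21 for the blank.
The known cells in row 6 total 47, leaving 60 − 47 = 13 for the blank.
The known cells in column 1 total 34, leaving 60 − 34 = 26 for the blank.
The known cells in row 7 total 58, leaving 60 − 58 = 2 for the blank.
The known cells in row 2 total 57, leaving 60 − 57 = 3 for the blank.

d = 13, k = 26, q = 2, b = 3, p = 21, z = 4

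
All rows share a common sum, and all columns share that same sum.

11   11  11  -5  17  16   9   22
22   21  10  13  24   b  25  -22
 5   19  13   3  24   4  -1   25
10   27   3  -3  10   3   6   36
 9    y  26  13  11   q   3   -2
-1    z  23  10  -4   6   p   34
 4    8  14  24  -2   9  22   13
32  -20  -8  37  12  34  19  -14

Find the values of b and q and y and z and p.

Rows 1 and 3 both sum to 92, so that's the common total.
The known cells in row 2 total 93, leaving 92 − 93 = -1 for the blank.
The known cells in column 6 total 71, leaving 92 − 71 = 21 for the blank.
The known cells in column 7 total 83, leaving 92 − 83 = 9 for the blank.
The known cells in row 6 total 77, leaving 92 − 77 = 15 for the blank.
The known cells in row 5 total 81, leaving 92 − 81 = 11 for the blank.

b = -1, q = 21, y = 11, z = 15, p = 9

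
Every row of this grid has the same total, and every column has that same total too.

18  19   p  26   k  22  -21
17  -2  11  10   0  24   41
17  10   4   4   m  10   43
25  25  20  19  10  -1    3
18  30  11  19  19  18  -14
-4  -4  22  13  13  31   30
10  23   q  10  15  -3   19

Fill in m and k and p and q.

m = 13, k = 31, p = 6, q = 27

Rows 2 and 4 both sum to 101, so that's the common total.
The known cells in row 7 total 74, leaving 101 − 74 = 27 for the blank.
The known cells in row 3 total 88, leaving 101 − 88 = 13 for the blank.
The known cells in column 5 total 70, leaving 101 − 70 = 31 for the blank.
The known cells in row 1 total 95, leaving 101 − 95 = 6 for the blank.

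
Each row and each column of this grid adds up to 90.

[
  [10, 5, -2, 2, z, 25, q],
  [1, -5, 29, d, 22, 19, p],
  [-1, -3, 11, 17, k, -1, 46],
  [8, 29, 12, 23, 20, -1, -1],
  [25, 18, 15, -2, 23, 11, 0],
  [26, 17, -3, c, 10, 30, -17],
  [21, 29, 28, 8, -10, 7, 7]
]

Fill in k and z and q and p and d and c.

Row 3: -1 − 3 + 11 + 17 − 1 + 46 = 69, so its missing entry is 90 − 69 = 21.
Column 5: 22 + 21 + 20 + 23 + 10 − 10 = 86, so its missing entry is 90 − 86 = 4.
Row 1: 10 + 5 − 2 + 2 + 4 + 25 = 44, so its missing entry is 90 − 44 = 46.
Row 6: 26 + 17 − 3 + 10 + 30 − 17 = 63, so its missing entry is 90 − 63 = 27.
Column 7: 46 + 46 − 1 + 0 − 17 + 7 = 81, so its missing entry is 90 − 81 = 9.
Row 2: 1 − 5 + 29 + 22 + 19 + 9 = 75, so its missing entry is 90 − 75 = 15.

k = 21, z = 4, q = 46, p = 9, d = 15, c = 27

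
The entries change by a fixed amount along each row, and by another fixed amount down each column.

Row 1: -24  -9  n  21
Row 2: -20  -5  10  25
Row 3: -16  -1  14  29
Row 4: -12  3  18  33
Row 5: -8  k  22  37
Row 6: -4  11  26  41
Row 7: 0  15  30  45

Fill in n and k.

Along each row the entries change by 15 per step; down each column they change by 4.
Row 1: from -24 at column 1, stepping by 15 to column 3 gives 6.
Row 5: from -8 at column 1, stepping by 15 to column 2 gives 7.

n = 6, k = 7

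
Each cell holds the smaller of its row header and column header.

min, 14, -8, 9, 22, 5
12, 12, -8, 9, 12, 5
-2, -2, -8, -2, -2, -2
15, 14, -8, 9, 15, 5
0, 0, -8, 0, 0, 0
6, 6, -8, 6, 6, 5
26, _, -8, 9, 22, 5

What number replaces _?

min(26, 14) = 14.

14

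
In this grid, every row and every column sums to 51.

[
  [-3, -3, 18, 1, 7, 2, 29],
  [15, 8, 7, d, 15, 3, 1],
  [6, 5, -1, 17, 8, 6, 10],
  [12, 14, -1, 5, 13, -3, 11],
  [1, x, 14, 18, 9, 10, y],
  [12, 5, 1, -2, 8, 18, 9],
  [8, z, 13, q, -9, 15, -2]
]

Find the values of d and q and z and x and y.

d = 2, q = 10, z = 16, x = 6, y = -7

Column 7 has 29 + 1 + 10 + 11 + 9 − 2 = 58; the blank must be 51 − 58 = -7.
Row 5 has 1 + 14 + 18 + 9 + 10 − 7 = 45; the blank must be 51 − 45 = 6.
Column 2 has -3 + 8 + 5 + 14 + 6 + 5 = 35; the blank must be 51 − 35 = 16.
Row 7 has 8 + 16 + 13 − 9 + 15 − 2 = 41; the blank must be 51 − 41 = 10.
Row 2 has 15 + 8 + 7 + 15 + 3 + 1 = 49; the blank must be 51 − 49 = 2.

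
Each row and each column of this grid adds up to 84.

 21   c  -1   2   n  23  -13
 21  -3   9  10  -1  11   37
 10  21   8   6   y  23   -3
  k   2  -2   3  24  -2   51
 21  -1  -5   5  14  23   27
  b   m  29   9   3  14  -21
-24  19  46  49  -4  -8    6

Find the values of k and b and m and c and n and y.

k = 8, b = 27, m = 23, c = 23, n = 29, y = 19

The known cells in row 3 total 65, leaving 84 − 65 = 19 for the blank.
The known cells in column 5 total 55, leaving 84 − 55 = 29 for the blank.
The known cells in row 1 total 61, leaving 84 − 61 = 23 for the blank.
The known cells in column 2 total 61, leaving 84 − 61 = 23 for the blank.
The known cells in row 4 total 76, leaving 84 − 76 = 8 for the blank.
The known cells in row 6 total 57, leaving 84 − 57 = 27 for the blank.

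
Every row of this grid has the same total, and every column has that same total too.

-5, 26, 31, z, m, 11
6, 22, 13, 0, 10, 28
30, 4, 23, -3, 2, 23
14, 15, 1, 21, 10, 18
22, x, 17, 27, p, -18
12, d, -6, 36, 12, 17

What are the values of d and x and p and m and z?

Rows 2 and 3 both sum to 79, so that's the common total.
The known cells in column 4 total 81, leaving 79 − 81 = -2 for the blank.
The known cells in row 1 total 61, leaving 79 − 61 = 18 for the blank.
The known cells in column 5 total 52, leaving 79 − 52 = 27 for the blank.
The known cells in row 6 total 71, leaving 79 − 71 = 8 for the blank.
The known cells in row 5 total 75, leaving 79 − 75 = 4 for the blank.

d = 8, x = 4, p = 27, m = 18, z = -2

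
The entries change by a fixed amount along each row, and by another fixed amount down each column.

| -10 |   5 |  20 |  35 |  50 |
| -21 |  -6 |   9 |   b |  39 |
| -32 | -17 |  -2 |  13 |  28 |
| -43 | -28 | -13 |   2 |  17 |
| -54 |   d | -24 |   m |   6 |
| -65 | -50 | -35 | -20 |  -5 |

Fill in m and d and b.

m = -9, d = -39, b = 24

Along each row the entries change by 15 per step; down each column they change by -11.
Row 5: from -54 at column 1, stepping by 15 to column 4 gives -9.
Row 5: from -54 at column 1, stepping by 15 to column 2 gives -39.
Row 2: from -21 at column 1, stepping by 15 to column 4 gives 24.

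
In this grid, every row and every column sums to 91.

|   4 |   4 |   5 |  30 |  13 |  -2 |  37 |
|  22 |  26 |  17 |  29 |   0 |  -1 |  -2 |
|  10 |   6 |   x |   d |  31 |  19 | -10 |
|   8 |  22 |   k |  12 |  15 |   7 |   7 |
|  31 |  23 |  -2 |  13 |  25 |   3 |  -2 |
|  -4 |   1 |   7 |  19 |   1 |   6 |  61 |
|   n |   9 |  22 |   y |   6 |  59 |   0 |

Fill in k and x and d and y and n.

Column 1 has 4 + 22 + 10 + 8 + 31 − 4 = 71; the blank must be 91 − 71 = 20.
Row 4 has 8 + 22 + 12 + 15 + 7 + 7 = 71; the blank must be 91 − 71 = 20.
Column 3 has 5 + 17 + 20 − 2 + 7 + 22 = 69; the blank must be 91 − 69 = 22.
Row 3 has 10 + 6 + 22 + 31 + 19 − 10 = 78; the blank must be 91 − 78 = 13.
Row 7 has 20 + 9 + 22 + 6 + 59 + 0 = 116; the blank must be 91 − 116 = -25.

k = 20, x = 22, d = 13, y = -25, n = 20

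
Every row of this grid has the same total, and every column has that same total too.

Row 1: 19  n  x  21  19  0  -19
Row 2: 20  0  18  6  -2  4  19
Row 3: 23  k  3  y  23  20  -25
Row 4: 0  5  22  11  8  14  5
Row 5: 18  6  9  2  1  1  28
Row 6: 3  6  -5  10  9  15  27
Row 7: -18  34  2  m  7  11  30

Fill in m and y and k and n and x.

Rows 2 and 4 both sum to 65, so that's the common total.
The known cells in column 3 total 49, leaving 65 − 49 = 16 for the blank.
The known cells in row 1 total 56, leaving 65 − 56 = 9 for the blank.
The known cells in column 2 total 60, leaving 65 − 60 = 5 for the blank.
The known cells in row 3 total 49, leaving 65 − 49 = 16 for the blank.
The known cells in row 7 total 66, leaving 65 − 66 = -1 for the blank.

m = -1, y = 16, k = 5, n = 9, x = 16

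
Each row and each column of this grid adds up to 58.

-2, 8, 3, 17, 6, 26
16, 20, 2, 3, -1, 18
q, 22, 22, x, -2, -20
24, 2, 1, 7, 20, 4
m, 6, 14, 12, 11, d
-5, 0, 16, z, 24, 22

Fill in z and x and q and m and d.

z = 1, x = 18, q = 18, m = 7, d = 8

Column 6: 26 + 18 − 20 + 4 + 22 = 50, so its missing entry is 58 − 50 = 8.
Row 5: 6 + 14 + 12 + 11 + 8 = 51, so its missing entry is 58 − 51 = 7.
Column 1: -2 + 16 + 24 + 7 − 5 = 40, so its missing entry is 58 − 40 = 18.
Row 3: 18 + 22 + 22 − 2 − 20 = 40, so its missing entry is 58 − 40 = 18.
Row 6: -5 + 0 + 16 + 24 + 22 = 57, so its missing entry is 58 − 57 = 1.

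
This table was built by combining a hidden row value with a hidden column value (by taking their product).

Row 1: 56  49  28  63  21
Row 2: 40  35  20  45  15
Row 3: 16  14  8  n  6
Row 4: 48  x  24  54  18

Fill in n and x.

n = 18, x = 42

Each row is a constant multiple of every other row — this is a multiplication table with the headers hidden.
Row 3 is 16/56 = 2/7 times row 1, so its entry in column 4 is 63 × 2/7 = 18.
Row 4 is 48/56 = 6/7 times row 1, so its entry in column 2 is 49 × 6/7 = 42.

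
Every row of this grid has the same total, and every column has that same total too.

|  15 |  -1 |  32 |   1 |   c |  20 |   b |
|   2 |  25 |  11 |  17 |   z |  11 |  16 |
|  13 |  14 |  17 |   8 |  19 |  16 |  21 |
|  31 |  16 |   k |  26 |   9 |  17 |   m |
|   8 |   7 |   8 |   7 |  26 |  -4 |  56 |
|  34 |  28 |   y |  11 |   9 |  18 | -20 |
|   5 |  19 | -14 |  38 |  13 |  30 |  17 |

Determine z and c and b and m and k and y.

z = 26, c = 6, b = 35, m = -17, k = 26, y = 28

Rows 3 and 5 both sum to 108, so that's the common total.
Row 2 has 2 + 25 + 11 + 17 + 11 + 16 = 82; the blank must be 108 − 82 = 26.
Column 5 has 26 + 19 + 9 + 26 + 9 + 13 = 102; the blank must be 108 − 102 = 6.
Row 1 has 15 − 1 + 32 + 1 + 6 + 20 = 73; the blank must be 108 − 73 = 35.
Column 7 has 35 + 16 + 21 + 56 − 20 + 17 = 125; the blank must be 108 − 125 = -17.
Row 4 has 31 + 16 + 26 + 9 + 17 − 17 = 82; the blank must be 108 − 82 = 26.
Row 6 has 34 + 28 + 11 + 9 + 18 − 20 = 80; the blank must be 108 − 80 = 28.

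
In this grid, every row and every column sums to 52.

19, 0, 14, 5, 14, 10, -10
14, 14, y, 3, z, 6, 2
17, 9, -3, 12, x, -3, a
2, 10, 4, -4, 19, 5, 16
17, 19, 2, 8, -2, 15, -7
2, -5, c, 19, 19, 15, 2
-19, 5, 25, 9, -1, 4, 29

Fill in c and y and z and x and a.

Column 7: -10 + 2 + 16 − 7 + 2 + 29 = 32, so its missing entry is 52 − 32 = 20.
Row 3: 17 + 9 − 3 + 12 − 3 + 20 = 52, so its missing entry is 52 − 52 = 0.
Column 5: 14 + 0 + 19 − 2 + 19 − 1 = 49, so its missing entry is 52 − 49 = 3.
Row 2: 14 + 14 + 3 + 3 + 6 + 2 = 42, so its missing entry is 52 − 42 = 10.
Row 6: 2 − 5 + 19 + 19 + 15 + 2 = 52, so its missing entry is 52 − 52 = 0.

c = 0, y = 10, z = 3, x = 0, a = 20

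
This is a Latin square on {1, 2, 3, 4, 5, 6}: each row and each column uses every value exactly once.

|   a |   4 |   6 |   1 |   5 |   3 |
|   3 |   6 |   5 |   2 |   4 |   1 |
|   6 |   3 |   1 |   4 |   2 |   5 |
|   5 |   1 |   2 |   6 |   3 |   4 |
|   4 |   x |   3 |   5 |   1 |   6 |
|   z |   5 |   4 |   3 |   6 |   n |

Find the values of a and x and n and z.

For row 6, column 6: column 6 already has {1, 3, 4, 5, 6}; that leaves 2.
Cell (6,1): row 6 already has {2, 3, 4, 5, 6} → 1.
Cell (5,2): row 5 already has {1, 3, 4, 5, 6} → 2.
At (row 1, col 1): row 1 already has {1, 3, 4, 5, 6}, so the value is 2.

a = 2, x = 2, n = 2, z = 1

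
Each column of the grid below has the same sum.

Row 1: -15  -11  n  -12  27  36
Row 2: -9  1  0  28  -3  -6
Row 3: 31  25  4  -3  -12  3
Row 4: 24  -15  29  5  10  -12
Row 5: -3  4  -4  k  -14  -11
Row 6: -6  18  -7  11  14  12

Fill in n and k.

The complete columns each total 22.
Column 3 is missing 22 − 22 = 0 (since 0 + 4 + 29 − 4 − 7 = 22).
Column 4 is missing 22 − 29 = -7 (since -12 + 28 − 3 + 5 + 11 = 29).

n = 0, k = -7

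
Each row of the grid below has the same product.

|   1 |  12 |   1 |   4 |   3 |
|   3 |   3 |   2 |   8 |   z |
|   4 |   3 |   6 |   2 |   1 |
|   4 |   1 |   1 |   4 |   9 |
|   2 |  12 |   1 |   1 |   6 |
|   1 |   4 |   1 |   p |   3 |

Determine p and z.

Rows 1 and 4 each multiply to 144, so every row has product 144.
Row 6: 1×4×1×3 = 12, so the missing entry is 144 ÷ 12 = 12.
Row 2: 3×3×2×8 = 144, so the missing entry is 144 ÷ 144 = 1.

p = 12, z = 1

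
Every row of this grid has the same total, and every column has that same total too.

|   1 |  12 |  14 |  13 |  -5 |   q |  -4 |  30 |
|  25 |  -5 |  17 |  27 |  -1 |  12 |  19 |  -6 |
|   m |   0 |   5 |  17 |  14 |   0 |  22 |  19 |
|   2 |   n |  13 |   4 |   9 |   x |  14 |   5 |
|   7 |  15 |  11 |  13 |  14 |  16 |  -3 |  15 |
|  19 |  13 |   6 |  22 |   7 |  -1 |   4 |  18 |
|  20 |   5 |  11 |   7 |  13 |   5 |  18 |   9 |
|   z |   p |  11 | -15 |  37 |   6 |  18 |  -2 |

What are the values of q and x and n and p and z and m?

Rows 2 and 5 both sum to 88, so that's the common total.
Row 3 has 0 + 5 + 17 + 14 + 0 + 22 + 19 = 77; the blank must be 88 − 77 = 11.
Column 1 has 1 + 25 + 11 + 2 + 7 + 19 + 20 = 85; the blank must be 88 − 85 = 3.
Row 8 has 3 + 11 − 15 + 37 + 6 + 18 − 2 = 58; the blank must be 88 − 58 = 30.
Column 2 has 12 − 5 + 0 + 15 + 13 + 5 + 30 = 70; the blank must be 88 − 70 = 18.
Row 1 has 1 + 12 + 14 + 13 − 5 − 4 + 30 = 61; the blank must be 88 − 61 = 27.
Row 4 has 2 + 18 + 13 + 4 + 9 + 14 + 5 = 65; the blank must be 88 − 65 = 23.

q = 27, x = 23, n = 18, p = 30, z = 3, m = 11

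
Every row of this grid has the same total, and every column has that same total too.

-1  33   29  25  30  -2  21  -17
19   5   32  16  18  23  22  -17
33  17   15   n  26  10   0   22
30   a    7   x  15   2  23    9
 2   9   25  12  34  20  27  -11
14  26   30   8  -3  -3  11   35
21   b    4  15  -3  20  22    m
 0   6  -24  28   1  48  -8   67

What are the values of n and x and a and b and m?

n = -5, x = 19, a = 13, b = 9, m = 30

Rows 1 and 2 both sum to 118, so that's the common total.
Row 3 has 33 + 17 + 15 + 26 + 10 + 0 + 22 = 123; the blank must be 118 − 123 = -5.
Column 8 has -17 − 17 + 22 + 9 − 11 + 35 + 67 = 88; the blank must be 118 − 88 = 30.
Row 7 has 21 + 4 + 15 − 3 + 20 + 22 + 30 = 109; the blank must be 118 − 109 = 9.
Column 2 has 33 + 5 + 17 + 9 + 26 + 9 + 6 = 105; the blank must be 118 − 105 = 13.
Row 4 has 30 + 13 + 7 + 15 + 2 + 23 + 9 = 99; the blank must be 118 − 99 = 19.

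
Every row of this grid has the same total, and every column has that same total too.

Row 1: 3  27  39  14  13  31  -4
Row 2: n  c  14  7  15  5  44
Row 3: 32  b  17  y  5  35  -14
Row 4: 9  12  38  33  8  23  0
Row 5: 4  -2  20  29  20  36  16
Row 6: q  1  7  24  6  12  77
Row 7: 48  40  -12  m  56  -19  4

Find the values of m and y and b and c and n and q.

Rows 1 and 4 both sum to 123, so that's the common total.
The known cells in row 6 total 127, leaving 123 − 127 = -4 for the blank.
The known cells in column 1 total 92, leaving 123 − 92 = 31 for the blank.
The known cells in row 2 total 116, leaving 123 − 116 = 7 for the blank.
The known cells in column 2 total 85, leaving 123 − 85 = 38 for the blank.
The known cells in row 3 total 113, leaving 123 − 113 = 10 for the blank.
The known cells in row 7 total 117, leaving 123 − 117 = 6 for the blank.

m = 6, y = 10, b = 38, c = 7, n = 31, q = -4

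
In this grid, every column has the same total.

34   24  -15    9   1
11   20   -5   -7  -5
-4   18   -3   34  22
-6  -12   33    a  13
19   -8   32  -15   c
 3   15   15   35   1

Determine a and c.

a = 1, c = 25

The complete columns each total 57.
Column 4 is missing 57 − 56 = 1 (since 9 − 7 + 34 − 15 + 35 = 56).
Column 5 is missing 57 − 32 = 25 (since 1 − 5 + 22 + 13 + 1 = 32).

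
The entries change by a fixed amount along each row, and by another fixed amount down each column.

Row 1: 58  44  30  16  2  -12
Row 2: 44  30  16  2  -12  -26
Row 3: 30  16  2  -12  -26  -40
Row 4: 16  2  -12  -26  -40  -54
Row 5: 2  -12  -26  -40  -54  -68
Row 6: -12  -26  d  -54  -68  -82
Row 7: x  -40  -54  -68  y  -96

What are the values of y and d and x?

Along each row the entries change by -14 per step; down each column they change by -14.
Row 7: from -40 at column 2, stepping by -14 to column 5 gives -82.
Row 6: from -12 at column 1, stepping by -14 to column 3 gives -40.
Row 7: from -40 at column 2, stepping by -14 to column 1 gives -26.

y = -82, d = -40, x = -26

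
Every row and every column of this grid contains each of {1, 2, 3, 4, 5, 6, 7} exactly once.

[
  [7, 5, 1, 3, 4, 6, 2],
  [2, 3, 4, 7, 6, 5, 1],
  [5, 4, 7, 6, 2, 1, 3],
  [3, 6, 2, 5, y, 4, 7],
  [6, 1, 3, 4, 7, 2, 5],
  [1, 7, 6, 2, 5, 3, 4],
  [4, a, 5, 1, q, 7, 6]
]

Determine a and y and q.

For row 7, column 2: column 2 already has {1, 3, 4, 5, 6, 7}; that leaves 2.
Cell (7,5): row 7 already has {1, 2, 4, 5, 6, 7} → 3.
Cell (4,5): row 4 already has {2, 3, 4, 5, 6, 7} → 1.

a = 2, y = 1, q = 3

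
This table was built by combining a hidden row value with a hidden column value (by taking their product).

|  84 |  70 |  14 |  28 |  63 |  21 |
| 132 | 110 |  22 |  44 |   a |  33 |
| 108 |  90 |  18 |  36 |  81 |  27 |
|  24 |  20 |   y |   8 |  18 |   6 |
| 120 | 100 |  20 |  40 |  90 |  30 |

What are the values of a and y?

a = 99, y = 4

Each row is a constant multiple of every other row — this is a multiplication table with the headers hidden.
Row 2 is 44/28 = 11/7 times row 1, so its entry in column 5 is 63 × 11/7 = 99.
Row 4 is 8/28 = 2/7 times row 1, so its entry in column 3 is 14 × 2/7 = 4.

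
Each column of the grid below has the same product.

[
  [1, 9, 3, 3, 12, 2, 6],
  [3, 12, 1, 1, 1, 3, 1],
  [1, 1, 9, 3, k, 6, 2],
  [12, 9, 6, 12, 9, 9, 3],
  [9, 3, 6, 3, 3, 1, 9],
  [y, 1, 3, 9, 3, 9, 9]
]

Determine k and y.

Columns 2 and 6 each multiply to 2916, so every column has product 2916.
Column 5: 12×1×9×3×3 = 972, so the missing entry is 2916 ÷ 972 = 3.
Column 1: 1×3×1×12×9 = 324, so the missing entry is 2916 ÷ 324 = 9.

k = 3, y = 9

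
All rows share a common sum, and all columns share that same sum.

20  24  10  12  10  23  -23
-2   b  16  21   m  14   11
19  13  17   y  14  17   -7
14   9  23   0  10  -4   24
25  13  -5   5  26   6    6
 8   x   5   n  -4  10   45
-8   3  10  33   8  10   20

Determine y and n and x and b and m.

Rows 1 and 4 both sum to 76, so that's the common total.
Column 5: 10 + 14 + 10 + 26 − 4 + 8 = 64, so its missing entry is 76 − 64 = 12.
Row 2: -2 + 16 + 21 + 12 + 14 + 11 = 72, so its missing entry is 76 − 72 = 4.
Column 2: 24 + 4 + 13 + 9 + 13 + 3 = 66, so its missing entry is 76 − 66 = 10.
Row 3: 19 + 13 + 17 + 14 + 17 − 7 = 73, so its missing entry is 76 − 73 = 3.
Row 6: 8 + 10 + 5 − 4 + 10 + 45 = 74, so its missing entry is 76 − 74 = 2.

y = 3, n = 2, x = 10, b = 4, m = 12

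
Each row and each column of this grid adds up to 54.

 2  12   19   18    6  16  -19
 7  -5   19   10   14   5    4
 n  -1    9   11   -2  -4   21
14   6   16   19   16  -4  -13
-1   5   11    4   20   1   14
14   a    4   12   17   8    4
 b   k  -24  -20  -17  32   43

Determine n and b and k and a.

Row 3: -1 + 9 + 11 − 2 − 4 + 21 = 34, so its missing entry is 54 − 34 = 20.
Row 6: 14 + 4 + 12 + 17 + 8 + 4 = 59, so its missing entry is 54 − 59 = -5.
Column 2: 12 − 5 − 1 + 6 + 5 − 5 = 12, so its missing entry is 54 − 12 = 42.
Row 7: 42 − 24 − 20 − 17 + 32 + 43 = 56, so its missing entry is 54 − 56 = -2.

n = 20, b = -2, k = 42, a = -5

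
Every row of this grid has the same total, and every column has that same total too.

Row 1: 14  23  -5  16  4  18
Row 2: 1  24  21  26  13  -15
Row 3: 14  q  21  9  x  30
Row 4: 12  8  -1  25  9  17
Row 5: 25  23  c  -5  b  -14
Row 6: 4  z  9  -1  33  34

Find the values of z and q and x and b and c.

Rows 1 and 2 both sum to 70, so that's the common total.
Row 6: 4 + 9 − 1 + 33 + 34 = 79, so its missing entry is 70 − 79 = -9.
Column 2: 23 + 24 + 8 + 23 − 9 = 69, so its missing entry is 70 − 69 = 1.
Row 3: 14 + 1 + 21 + 9 + 30 = 75, so its missing entry is 70 − 75 = -5.
Column 5: 4 + 13 − 5 + 9 + 33 = 54, so its missing entry is 70 − 54 = 16.
Row 5: 25 + 23 − 5 + 16 − 14 = 45, so its missing entry is 70 − 45 = 25.

z = -9, q = 1, x = -5, b = 16, c = 25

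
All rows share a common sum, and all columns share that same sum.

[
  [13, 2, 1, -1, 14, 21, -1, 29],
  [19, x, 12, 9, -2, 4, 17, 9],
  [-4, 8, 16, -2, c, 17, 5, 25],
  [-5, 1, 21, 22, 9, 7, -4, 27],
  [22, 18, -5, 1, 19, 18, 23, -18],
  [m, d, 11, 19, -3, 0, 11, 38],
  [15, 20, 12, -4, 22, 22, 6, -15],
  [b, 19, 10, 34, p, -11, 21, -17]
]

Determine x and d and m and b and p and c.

x = 10, d = 0, m = 2, b = 16, p = 6, c = 13

Rows 1 and 4 both sum to 78, so that's the common total.
Row 3: -4 + 8 + 16 − 2 + 17 + 5 + 25 = 65, so its missing entry is 78 − 65 = 13.
Column 5: 14 − 2 + 13 + 9 + 19 − 3 + 22 = 72, so its missing entry is 78 − 72 = 6.
Row 2: 19 + 12 + 9 − 2 + 4 + 17 + 9 = 68, so its missing entry is 78 − 68 = 10.
Row 8: 19 + 10 + 34 + 6 − 11 + 21 − 17 = 62, so its missing entry is 78 − 62 = 16.
Column 2: 2 + 10 + 8 + 1 + 18 + 20 + 19 = 78, so its missing entry is 78 − 78 = 0.
Row 6: 0 + 11 + 19 − 3 + 0 + 11 + 38 = 76, so its missing entry is 78 − 76 = 2.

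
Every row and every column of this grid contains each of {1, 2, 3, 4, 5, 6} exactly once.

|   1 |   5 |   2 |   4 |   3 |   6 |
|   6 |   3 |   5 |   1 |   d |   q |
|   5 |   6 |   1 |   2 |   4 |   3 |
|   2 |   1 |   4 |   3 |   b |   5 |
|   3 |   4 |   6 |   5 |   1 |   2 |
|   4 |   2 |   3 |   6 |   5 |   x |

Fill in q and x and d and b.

q = 4, x = 1, d = 2, b = 6

Cell (6,6): row 6 already has {2, 3, 4, 5, 6} → 1.
Cell (4,5): row 4 already has {1, 2, 3, 4, 5} → 6.
For row 2, column 5: column 5 already has {1, 3, 4, 5, 6}; that leaves 2.
Cell (2,6): row 2 already has {1, 2, 3, 5, 6} → 4.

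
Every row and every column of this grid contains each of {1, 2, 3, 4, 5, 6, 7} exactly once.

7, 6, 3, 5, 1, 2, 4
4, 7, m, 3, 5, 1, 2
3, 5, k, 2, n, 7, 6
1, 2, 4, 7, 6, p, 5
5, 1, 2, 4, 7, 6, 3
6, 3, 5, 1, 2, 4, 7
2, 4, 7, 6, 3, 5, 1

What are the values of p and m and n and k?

At (row 3, col 5): column 5 already has {1, 2, 3, 5, 6, 7}, so the value is 4.
Cell (2,3): row 2 already has {1, 2, 3, 4, 5, 7} → 6.
For row 4, column 6: row 4 already has {1, 2, 4, 5, 6, 7}; that leaves 3.
For row 3, column 3: row 3 already has {2, 3, 4, 5, 6, 7}; that leaves 1.

p = 3, m = 6, n = 4, k = 1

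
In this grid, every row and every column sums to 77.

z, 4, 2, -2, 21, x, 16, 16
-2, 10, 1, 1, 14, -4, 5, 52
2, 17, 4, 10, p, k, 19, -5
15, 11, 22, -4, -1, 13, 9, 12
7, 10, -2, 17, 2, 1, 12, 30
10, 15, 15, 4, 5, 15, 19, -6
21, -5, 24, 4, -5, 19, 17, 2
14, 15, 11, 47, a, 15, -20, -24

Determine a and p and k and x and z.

Row 8 has 14 + 15 + 11 + 47 + 15 − 20 − 24 = 58; the blank must be 77 − 58 = 19.
Column 5 has 21 + 14 − 1 + 2 + 5 − 5 + 19 = 55; the blank must be 77 − 55 = 22.
Column 1 has -2 + 2 + 15 + 7 + 10 + 21 + 14 = 67; the blank must be 77 − 67 = 10.
Row 1 has 10 + 4 + 2 − 2 + 21 + 16 + 16 = 67; the blank must be 77 − 67 = 10.
Row 3 has 2 + 17 + 4 + 10 + 22 + 19 − 5 = 69; the blank must be 77 − 69 = 8.

a = 19, p = 22, k = 8, x = 10, z = 10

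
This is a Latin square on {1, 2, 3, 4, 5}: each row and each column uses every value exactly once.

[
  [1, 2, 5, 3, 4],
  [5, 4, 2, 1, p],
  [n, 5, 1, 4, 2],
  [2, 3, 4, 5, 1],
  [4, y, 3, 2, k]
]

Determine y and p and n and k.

At (row 5, col 2): column 2 already has {2, 3, 4, 5}, so the value is 1.
For row 5, column 5: row 5 already has {1, 2, 3, 4}; that leaves 5.
Cell (3,1): row 3 already has {1, 2, 4, 5} → 3.
For row 2, column 5: row 2 already has {1, 2, 4, 5}; that leaves 3.

y = 1, p = 3, n = 3, k = 5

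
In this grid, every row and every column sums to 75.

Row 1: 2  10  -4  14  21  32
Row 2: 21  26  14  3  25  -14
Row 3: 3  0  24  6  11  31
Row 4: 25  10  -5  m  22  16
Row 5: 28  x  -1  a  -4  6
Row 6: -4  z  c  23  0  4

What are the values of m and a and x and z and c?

The known cells in row 4 total 68, leaving 75 − 68 = 7 for the blank.
The known cells in column 4 total 53, leaving 75 − 53 = 22 for the blank.
The known cells in row 5 total 51, leaving 75 − 51 = 24 for the blank.
The known cells in column 2 total 70, leaving 75 − 70 = 5 for the blank.
The known cells in row 6 total 28, leaving 75 − 28 = 47 for the blank.

m = 7, a = 22, x = 24, z = 5, c = 47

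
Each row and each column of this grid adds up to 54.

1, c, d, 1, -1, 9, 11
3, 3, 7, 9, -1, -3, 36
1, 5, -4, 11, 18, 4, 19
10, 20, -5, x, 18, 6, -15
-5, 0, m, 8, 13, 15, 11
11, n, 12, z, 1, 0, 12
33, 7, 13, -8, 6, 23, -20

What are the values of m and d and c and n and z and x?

m = 12, d = 19, c = 14, n = 5, z = 13, x = 20

The known cells in row 5 total 42, leaving 54 − 42 = 12 for the blank.
The known cells in column 3 total 35, leaving 54 − 35 = 19 for the blank.
The known cells in row 1 total 40, leaving 54 − 40 = 14 for the blank.
The known cells in column 2 total 49, leaving 54 − 49 = 5 for the blank.
The known cells in row 4 total 34, leaving 54 − 34 = 20 for the blank.
The known cells in row 6 total 41, leaving 54 − 41 = 13 for the blank.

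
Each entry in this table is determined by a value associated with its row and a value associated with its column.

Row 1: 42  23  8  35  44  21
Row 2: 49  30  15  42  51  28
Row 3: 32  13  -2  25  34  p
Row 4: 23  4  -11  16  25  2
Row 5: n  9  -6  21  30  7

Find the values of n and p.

The difference between any two rows is the same in every column — this is an addition table with the headers hidden.
Row 5 minus row 1 is -6 − 8 = -14, so its entry in column 1 is 42 + (-14) = 28.
Row 3 minus row 1 is -2 − 8 = -10, so its entry in column 6 is 21 + (-10) = 11.

n = 28, p = 11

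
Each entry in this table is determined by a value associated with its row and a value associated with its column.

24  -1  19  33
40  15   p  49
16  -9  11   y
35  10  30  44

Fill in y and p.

y = 25, p = 35

The difference between any two rows is the same in every column — this is an addition table with the headers hidden.
Row 3 minus row 1 is -9 − (-1) = -8, so its entry in column 4 is 33 + (-8) = 25.
Row 2 minus row 1 is 15 − (-1) = 16, so its entry in column 3 is 19 + 16 = 35.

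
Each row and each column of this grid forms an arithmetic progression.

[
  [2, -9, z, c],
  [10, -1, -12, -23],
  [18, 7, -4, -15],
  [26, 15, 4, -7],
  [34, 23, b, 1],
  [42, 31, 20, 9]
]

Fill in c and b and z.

Along each row the entries change by -11 per step; down each column they change by 8.
Row 1: from 2 at column 1, stepping by -11 to column 4 gives -31.
Row 5: from 34 at column 1, stepping by -11 to column 3 gives 12.
Row 1: from 2 at column 1, stepping by -11 to column 3 gives -20.

c = -31, b = 12, z = -20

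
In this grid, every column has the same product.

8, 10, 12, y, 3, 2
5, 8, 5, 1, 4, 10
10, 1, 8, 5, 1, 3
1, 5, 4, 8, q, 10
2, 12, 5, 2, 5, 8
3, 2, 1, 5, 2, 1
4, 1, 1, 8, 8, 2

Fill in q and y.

q = 10, y = 3

Columns 3 and 6 each multiply to 9600, so every column has product 9600.
Column 5: 3×4×1×5×2×8 = 960, so the missing entry is 9600 ÷ 960 = 10.
Column 4: 1×5×8×2×5×8 = 3200, so the missing entry is 9600 ÷ 3200 = 3.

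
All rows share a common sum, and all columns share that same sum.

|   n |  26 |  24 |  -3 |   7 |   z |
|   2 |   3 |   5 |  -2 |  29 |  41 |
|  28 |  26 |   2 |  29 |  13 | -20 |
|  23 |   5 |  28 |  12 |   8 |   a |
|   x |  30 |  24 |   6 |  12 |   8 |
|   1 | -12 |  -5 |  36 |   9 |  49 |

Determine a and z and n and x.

Rows 2 and 3 both sum to 78, so that's the common total.
The known cells in row 5 total 80, leaving 78 − 80 = -2 for the blank.
The known cells in column 1 total 52, leaving 78 − 52 = 26 for the blank.
The known cells in row 4 total 76, leaving 78 − 76 = 2 for the blank.
The known cells in row 1 total 80, leaving 78 − 80 = -2 for the blank.

a = 2, z = -2, n = 26, x = -2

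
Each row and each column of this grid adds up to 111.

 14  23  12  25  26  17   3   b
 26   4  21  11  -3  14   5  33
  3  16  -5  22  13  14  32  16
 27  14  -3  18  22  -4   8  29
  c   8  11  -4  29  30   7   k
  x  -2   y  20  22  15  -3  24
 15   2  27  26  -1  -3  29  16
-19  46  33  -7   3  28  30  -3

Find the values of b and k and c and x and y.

b = -9, k = 5, c = 25, x = 20, y = 15

Row 1: 14 + 23 + 12 + 25 + 26 + 17 + 3 = 120, so its missing entry is 111 − 120 = -9.
Column 8: -9 + 33 + 16 + 29 + 24 + 16 − 3 = 106, so its missing entry is 111 − 106 = 5.
Row 5: 8 + 11 − 4 + 29 + 30 + 7 + 5 = 86, so its missing entry is 111 − 86 = 25.
Column 1: 14 + 26 + 3 + 27 + 25 + 15 − 19 = 91, so its missing entry is 111 − 91 = 20.
Row 6: 20 − 2 + 20 + 22 + 15 − 3 + 24 = 96, so its missing entry is 111 − 96 = 15.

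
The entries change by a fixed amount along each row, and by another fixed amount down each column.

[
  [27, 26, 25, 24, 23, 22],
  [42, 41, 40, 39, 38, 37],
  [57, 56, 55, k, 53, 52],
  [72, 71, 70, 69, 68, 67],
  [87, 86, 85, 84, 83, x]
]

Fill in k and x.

k = 54, x = 82

Along each row the entries change by -1 per step; down each column they change by 15.
Row 3: from 57 at column 1, stepping by -1 to column 4 gives 54.
Row 5: from 87 at column 1, stepping by -1 to column 6 gives 82.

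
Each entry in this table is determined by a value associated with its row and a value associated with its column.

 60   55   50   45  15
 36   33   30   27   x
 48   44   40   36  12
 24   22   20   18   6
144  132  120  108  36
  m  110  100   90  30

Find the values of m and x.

Each row is a constant multiple of every other row — this is a multiplication table with the headers hidden.
Row 6 is 90/45 = 2/1 times row 1, so its entry in column 1 is 60 × 2/1 = 120.
Row 2 is 27/45 = 3/5 times row 1, so its entry in column 5 is 15 × 3/5 = 9.

m = 120, x = 9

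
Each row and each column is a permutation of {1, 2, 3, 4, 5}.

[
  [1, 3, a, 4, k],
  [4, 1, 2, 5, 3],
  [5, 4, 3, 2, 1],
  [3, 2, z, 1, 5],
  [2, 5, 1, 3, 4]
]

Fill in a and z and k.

a = 5, z = 4, k = 2

At (row 4, col 3): row 4 already has {1, 2, 3, 5}, so the value is 4.
For row 1, column 5: column 5 already has {1, 3, 4, 5}; that leaves 2.
At (row 1, col 3): row 1 already has {1, 2, 3, 4}, so the value is 5.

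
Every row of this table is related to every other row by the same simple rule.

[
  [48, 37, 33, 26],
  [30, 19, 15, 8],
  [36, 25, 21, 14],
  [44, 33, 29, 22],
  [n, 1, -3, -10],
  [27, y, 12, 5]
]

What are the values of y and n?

y = 16, n = 12

The difference between any two rows is the same in every column — this is an addition table with the headers hidden.
Row 6 minus row 1 is 12 − 33 = -21, so its entry in column 2 is 37 + (-21) = 16.
Row 5 minus row 1 is -3 − 33 = -36, so its entry in column 1 is 48 + (-36) = 12.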